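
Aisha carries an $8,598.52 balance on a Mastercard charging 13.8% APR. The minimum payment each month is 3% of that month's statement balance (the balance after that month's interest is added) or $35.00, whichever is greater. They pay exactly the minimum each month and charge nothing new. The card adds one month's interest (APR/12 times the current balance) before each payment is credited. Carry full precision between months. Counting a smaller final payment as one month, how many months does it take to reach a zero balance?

148 months

Monthly rate r = 13.8%/12 = 1.15% = 0.0115.
While 3% of the post-interest balance exceeds $35.00, each month B ← (B·(1+r))·(1 − 0.03), i.e. B shrinks by the factor (1+r)·0.97 = 0.98115.
This holds for months 1–106. Entering month 107 the balance is $1,144.49; 3% of the post-interest balance is now below $35.00, so the flat $35.00 minimum applies from here.
From month 107 a fixed $35.00 at rate r clears $1,144.49 in 42 more payments. Total: 106 + 42 = 148 months.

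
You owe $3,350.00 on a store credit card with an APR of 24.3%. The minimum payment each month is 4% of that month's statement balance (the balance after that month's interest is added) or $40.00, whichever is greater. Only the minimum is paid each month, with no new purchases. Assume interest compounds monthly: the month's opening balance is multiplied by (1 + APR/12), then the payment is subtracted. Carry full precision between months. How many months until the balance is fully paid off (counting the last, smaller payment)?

94 months

Monthly rate r = 24.3%/12 = 2.025% = 0.02025.
While 4% of the post-interest balance exceeds $40.00, each month B ← (B·(1+r))·(1 − 0.04), i.e. B shrinks by the factor (1+r)·0.96 = 0.97944.
This holds for months 1–60. Entering month 61 the balance is $963.20; 4% of the post-interest balance is now below $40.00, so the flat $40.00 minimum applies from here.
From month 61 a fixed $40.00 at rate r clears $963.20 in 34 more payments. Total: 60 + 34 = 94 months.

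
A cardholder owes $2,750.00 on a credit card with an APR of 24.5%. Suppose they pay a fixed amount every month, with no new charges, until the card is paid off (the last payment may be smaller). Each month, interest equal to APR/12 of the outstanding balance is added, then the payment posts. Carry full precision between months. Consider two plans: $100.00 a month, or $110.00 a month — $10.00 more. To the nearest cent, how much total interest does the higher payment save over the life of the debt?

$191.30

Monthly rate r = 24.5%/12 = 2.04167% = 0.0204167.
At $100.00/mo: n = ⌈−ln(1 − rB₀/P)/ln(1+r)⌉ = 41 payments (last $78.64); total interest = total paid − $2,750.00 = $1,328.64.
At $110.00/mo: 36 payments (last $37.34); total interest $1,137.34.
Interest saved = $1,328.64 − $1,137.34 = $191.30.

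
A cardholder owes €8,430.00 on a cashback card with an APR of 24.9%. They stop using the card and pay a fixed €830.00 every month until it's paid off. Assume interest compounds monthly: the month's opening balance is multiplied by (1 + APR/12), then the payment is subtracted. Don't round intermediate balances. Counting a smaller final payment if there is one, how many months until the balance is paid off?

12 months

Monthly rate r = 24.9%/12 = 2.075% = 0.02075.
Recurrence: B ← B·(1+r) − €830.00.
Month 1: interest €174.92; balance after payment €7,774.92.
Month 2: interest €161.33; balance after payment €7,106.25.
Closed form: n = −ln(1 − rB₀/P)/ln(1+r) = −ln(0.78925)/ln(1.02075) ≈ 11.524, so the balance reaches zero during payment 12.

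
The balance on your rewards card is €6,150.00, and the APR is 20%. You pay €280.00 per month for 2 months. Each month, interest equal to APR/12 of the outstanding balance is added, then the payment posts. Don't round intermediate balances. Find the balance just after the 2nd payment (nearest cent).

€5,792.04

Monthly rate r = 20%/12 = 1.66667% = 0.0166667.
Each month: B ← B·(1+r) − €280.00.
Month 1: interest €102.50; balance after payment €5,972.50.
Month 2: interest €99.54; balance after payment €5,792.04.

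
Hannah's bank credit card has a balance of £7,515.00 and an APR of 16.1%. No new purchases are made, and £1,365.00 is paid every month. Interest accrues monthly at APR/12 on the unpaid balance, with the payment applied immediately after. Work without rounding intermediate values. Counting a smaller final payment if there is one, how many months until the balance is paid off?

Monthly rate r = 16.1%/12 = 1.34167% = 0.0134167.
Recurrence: B ← B·(1+r) − £1,365.00.
Month 1: interest £100.83; balance after payment £6,250.83.
Month 2: interest £83.87; balance after payment £4,969.69.
Month 3: interest £66.68; balance after payment £3,671.37.
Month 4: interest £49.26; balance after payment £2,355.63.
Month 5: interest £31.60; balance after payment £1,022.23.
Month 6: interest £13.71; balance after payment £0.00.

6 months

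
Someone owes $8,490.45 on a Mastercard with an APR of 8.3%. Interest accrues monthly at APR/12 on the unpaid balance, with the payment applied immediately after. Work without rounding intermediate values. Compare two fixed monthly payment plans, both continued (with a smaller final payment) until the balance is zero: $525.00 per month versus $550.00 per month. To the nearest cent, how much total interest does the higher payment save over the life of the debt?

Monthly rate r = 8.3%/12 = 0.691667% = 0.00691667.
At $525.00/mo: n = ⌈−ln(1 − rB₀/P)/ln(1+r)⌉ = 18 payments (last $110.39); total interest = total paid − $8,490.45 = $544.94.
At $550.00/mo: 17 payments (last $210.28); total interest $519.83.
Interest saved = $544.94 − $519.83 = $25.11.

$25.11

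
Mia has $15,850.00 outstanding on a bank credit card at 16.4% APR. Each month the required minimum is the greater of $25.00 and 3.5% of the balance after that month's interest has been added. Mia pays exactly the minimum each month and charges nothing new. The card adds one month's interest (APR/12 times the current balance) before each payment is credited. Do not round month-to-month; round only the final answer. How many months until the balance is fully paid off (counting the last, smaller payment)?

178 months

Monthly rate r = 16.4%/12 = 1.36667% = 0.0136667.
While 3.5% of the post-interest balance exceeds $25.00, each month B ← (B·(1+r))·(1 − 0.035), i.e. B shrinks by the factor (1+r)·0.965 = 0.97819.
This holds for months 1–142. Entering month 143 the balance is $691.86; 3.5% of the post-interest balance is now below $25.00, so the flat $25.00 minimum applies from here.
From month 143 a fixed $25.00 at rate r clears $691.86 in 36 more payments. Total: 142 + 36 = 178 months.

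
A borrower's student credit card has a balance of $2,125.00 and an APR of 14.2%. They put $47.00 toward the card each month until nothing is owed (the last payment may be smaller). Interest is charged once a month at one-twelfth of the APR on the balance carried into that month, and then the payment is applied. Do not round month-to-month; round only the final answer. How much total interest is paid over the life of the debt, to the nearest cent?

Monthly rate r = 14.2%/12 = 1.18333% = 0.0118333.
Payoff takes n = ⌈−ln(1 − rB₀/P)/ln(1+r)⌉ = ⌈65.094⌉ = 66 payments; the last is $4.44.
Total paid = 65·$47.00 + $4.44 = $3,059.44.
Total interest = total paid − principal = $3,059.44 − $2,125.00 = $934.44.

$934.44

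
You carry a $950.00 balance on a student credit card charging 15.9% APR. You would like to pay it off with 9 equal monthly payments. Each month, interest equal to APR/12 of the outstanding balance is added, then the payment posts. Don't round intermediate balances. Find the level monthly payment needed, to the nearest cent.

Monthly rate r = 15.9%/12 = 1.325% = 0.01325.
Level-payment amortization: P = B₀·r / (1 − (1+r)^(−n)) = 950.00·0.01325 / (1 − 1.01325^(−9)).
Denominator 1 − (1+r)^(−9) = 0.111718764.
P = 12.5875 / 0.111718764 ≈ 112.67.

$112.67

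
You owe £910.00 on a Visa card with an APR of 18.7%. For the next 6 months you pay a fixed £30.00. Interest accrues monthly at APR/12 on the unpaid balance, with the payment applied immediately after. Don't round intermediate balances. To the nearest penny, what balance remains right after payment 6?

£811.31

Monthly rate r = 18.7%/12 = 1.55833% = 0.0155833.
Each month: B ← B·(1+r) − £30.00.
Month 1: interest £14.18; balance after payment £894.18.
Month 2: interest £13.93; balance after payment £878.12.
Month 3: interest £13.68; balance after payment £861.80.
Month 4: interest £13.43; balance after payment £845.23.
Month 5: interest £13.17; balance after payment £828.40.
Month 6: interest £12.91; balance after payment £811.31.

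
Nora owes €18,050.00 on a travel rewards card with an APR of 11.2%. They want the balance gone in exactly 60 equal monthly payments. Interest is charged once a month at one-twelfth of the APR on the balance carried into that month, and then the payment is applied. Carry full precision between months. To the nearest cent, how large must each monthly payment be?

€394.25

Monthly rate r = 11.2%/12 = 0.933333% = 0.00933333.
Level-payment amortization: P = B₀·r / (1 − (1+r)^(−n)) = 18050.00·0.00933333 / (1 − 1.00933^(−60)).
Denominator 1 − (1+r)^(−60) = 0.427305472.
P = 168.467 / 0.427305472 ≈ 394.25.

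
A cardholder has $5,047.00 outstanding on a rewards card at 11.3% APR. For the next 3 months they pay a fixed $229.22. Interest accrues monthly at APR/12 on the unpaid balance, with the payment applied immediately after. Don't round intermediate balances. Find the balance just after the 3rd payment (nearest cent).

Monthly rate r = 11.3%/12 = 0.941667% = 0.00941667.
Each month: B ← B·(1+r) − $229.22.
Month 1: interest $47.53; balance after payment $4,865.31.
Month 2: interest $45.81; balance after payment $4,681.90.
Month 3: interest $44.09; balance after payment $4,496.77.

$4,496.77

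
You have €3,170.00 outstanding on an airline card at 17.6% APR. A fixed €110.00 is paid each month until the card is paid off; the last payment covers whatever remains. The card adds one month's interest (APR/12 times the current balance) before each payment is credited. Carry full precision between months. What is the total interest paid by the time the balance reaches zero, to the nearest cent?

€980.31

Monthly rate r = 17.6%/12 = 1.46667% = 0.0146667.
Payoff takes n = ⌈−ln(1 − rB₀/P)/ln(1+r)⌉ = ⌈37.729⌉ = 38 payments; the last is €80.31.
Total paid = 37·€110.00 + €80.31 = €4,150.31.
Total interest = total paid − principal = €4,150.31 − €3,170.00 = €980.31.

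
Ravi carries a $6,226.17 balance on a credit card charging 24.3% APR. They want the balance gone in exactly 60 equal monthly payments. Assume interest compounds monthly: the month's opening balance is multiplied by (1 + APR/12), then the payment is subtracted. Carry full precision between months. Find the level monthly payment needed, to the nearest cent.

$180.20

Monthly rate r = 24.3%/12 = 2.025% = 0.02025.
Level-payment amortization: P = B₀·r / (1 − (1+r)^(−n)) = 6226.17·0.02025 / (1 − 1.02025^(−60)).
Denominator 1 − (1+r)^(−60) = 0.699666489.
P = 126.08 / 0.699666489 ≈ 180.20.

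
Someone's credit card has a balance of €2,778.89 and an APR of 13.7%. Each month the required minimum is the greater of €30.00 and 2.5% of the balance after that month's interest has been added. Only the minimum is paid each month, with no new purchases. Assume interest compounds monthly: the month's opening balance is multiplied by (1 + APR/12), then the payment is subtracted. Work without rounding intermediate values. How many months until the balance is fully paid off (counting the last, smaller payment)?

114 months

Monthly rate r = 13.7%/12 = 1.14167% = 0.0114167.
While 2.5% of the post-interest balance exceeds €30.00, each month B ← (B·(1+r))·(1 − 0.025), i.e. B shrinks by the factor (1+r)·0.975 = 0.98613.
This holds for months 1–61. Entering month 62 the balance is €1,185.47; 2.5% of the post-interest balance is now below €30.00, so the flat €30.00 minimum applies from here.
From month 62 a fixed €30.00 at rate r clears €1,185.47 in 53 more payments. Total: 61 + 53 = 114 months.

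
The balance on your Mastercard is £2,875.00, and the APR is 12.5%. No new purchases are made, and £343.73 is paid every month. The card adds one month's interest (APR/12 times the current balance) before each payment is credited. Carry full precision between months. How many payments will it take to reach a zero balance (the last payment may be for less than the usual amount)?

9 months

Monthly rate r = 12.5%/12 = 1.04167% = 0.0104167.
Recurrence: B ← B·(1+r) − £343.73.
Month 1: interest £29.95; balance after payment £2,561.22.
Month 2: interest £26.68; balance after payment £2,244.17.
Closed form: n = −ln(1 − rB₀/P)/ln(1+r) = −ln(0.91287)/ln(1.01042) ≈ 8.797, so the balance reaches zero during payment 9.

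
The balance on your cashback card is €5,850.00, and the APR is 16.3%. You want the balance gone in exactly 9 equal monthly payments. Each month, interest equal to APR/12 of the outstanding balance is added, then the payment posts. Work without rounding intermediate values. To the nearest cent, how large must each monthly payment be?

Monthly rate r = 16.3%/12 = 1.35833% = 0.0135833.
Level-payment amortization: P = B₀·r / (1 − (1+r)^(−n)) = 5850.00·0.0135833 / (1 − 1.01358^(−9)).
Denominator 1 − (1+r)^(−9) = 0.114344439.
P = 79.4625 / 0.114344439 ≈ 694.94.

€694.94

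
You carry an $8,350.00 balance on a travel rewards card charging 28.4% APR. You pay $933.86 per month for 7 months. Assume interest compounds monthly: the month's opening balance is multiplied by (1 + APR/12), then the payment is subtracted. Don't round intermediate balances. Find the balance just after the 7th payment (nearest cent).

$2,815.60

Monthly rate r = 28.4%/12 = 2.36667% = 0.0236667.
Each month: B ← B·(1+r) − $933.86.
Month 1: interest $197.62; balance after payment $7,613.76.
Month 2: interest $180.19; balance after payment $6,860.09.
Month 3: interest $162.36; balance after payment $6,088.58.
Month 4: interest $144.10; balance after payment $5,298.82.
Month 5: interest $125.41; balance after payment $4,490.37.
Month 6: interest $106.27; balance after payment $3,662.78.
Month 7: interest $86.69; balance after payment $2,815.60.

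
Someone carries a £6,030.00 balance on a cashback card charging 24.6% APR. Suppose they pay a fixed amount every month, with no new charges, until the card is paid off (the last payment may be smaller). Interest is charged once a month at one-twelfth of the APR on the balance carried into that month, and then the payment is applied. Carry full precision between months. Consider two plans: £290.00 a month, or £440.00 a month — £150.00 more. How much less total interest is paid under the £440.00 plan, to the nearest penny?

£788.24

Monthly rate r = 24.6%/12 = 2.05% = 0.0205.
At £290.00/mo: n = ⌈−ln(1 − rB₀/P)/ln(1+r)⌉ = 28 payments (last £110.35); total interest = total paid − £6,030.00 = £1,910.35.
At £440.00/mo: 17 payments (last £112.11); total interest £1,122.11.
Interest saved = £1,910.35 − £1,122.11 = £788.24.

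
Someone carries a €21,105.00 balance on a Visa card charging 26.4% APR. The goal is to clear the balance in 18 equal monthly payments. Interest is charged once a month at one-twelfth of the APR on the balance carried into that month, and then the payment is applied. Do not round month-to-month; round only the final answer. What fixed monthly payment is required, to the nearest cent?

€1,432.62

Monthly rate r = 26.4%/12 = 2.2% = 0.022.
Level-payment amortization: P = B₀·r / (1 − (1+r)^(−n)) = 21105.00·0.022 / (1 − 1.022^(−18)).
Denominator 1 − (1+r)^(−18) = 0.324097776.
P = 464.31 / 0.324097776 ≈ 1432.62.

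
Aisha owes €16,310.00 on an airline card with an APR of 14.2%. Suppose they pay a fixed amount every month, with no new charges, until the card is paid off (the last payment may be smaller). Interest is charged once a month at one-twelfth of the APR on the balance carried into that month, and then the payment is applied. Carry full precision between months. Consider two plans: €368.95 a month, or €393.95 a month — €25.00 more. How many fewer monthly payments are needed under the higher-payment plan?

5 fewer payments

Monthly rate r = 14.2%/12 = 1.18333% = 0.0118333.
At €368.95/mo: n = ⌈−ln(1 − rB₀/P)/ln(1+r)⌉ = 63 payments (last €348.59); total interest = total paid − €16,310.00 = €6,913.49.
At €393.95/mo: 58 payments (last €88.67); total interest €6,233.82.
Payments saved = 63 − 58 = 5.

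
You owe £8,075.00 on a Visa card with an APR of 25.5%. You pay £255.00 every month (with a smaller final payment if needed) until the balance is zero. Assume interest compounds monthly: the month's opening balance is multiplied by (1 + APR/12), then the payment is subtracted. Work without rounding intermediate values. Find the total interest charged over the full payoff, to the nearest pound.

£5,478

Monthly rate r = 25.5%/12 = 2.125% = 0.02125.
Payoff takes n = ⌈−ln(1 − rB₀/P)/ln(1+r)⌉ = ⌈53.147⌉ = 54 payments; the last is £37.81.
Total paid = 53·£255.00 + £37.81 = £13,552.81.
Total interest = total paid − principal = £13,552.81 − £8,075.00 = £5,477.81.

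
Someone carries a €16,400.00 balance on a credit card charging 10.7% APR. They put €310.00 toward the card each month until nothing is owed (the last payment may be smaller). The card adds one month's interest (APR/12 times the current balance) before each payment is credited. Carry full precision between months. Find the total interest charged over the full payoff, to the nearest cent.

€5,884.35

Monthly rate r = 10.7%/12 = 0.891667% = 0.00891667.
Payoff takes n = ⌈−ln(1 − rB₀/P)/ln(1+r)⌉ = ⌈71.885⌉ = 72 payments; the last is €274.35.
Total paid = 71·€310.00 + €274.35 = €22,284.35.
Total interest = total paid − principal = €22,284.35 − €16,400.00 = €5,884.35.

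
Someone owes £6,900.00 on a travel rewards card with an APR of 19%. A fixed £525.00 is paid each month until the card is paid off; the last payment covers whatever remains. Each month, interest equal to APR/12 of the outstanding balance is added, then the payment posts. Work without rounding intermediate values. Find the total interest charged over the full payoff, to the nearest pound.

£898

Monthly rate r = 19%/12 = 1.58333% = 0.0158333.
Payoff takes n = ⌈−ln(1 − rB₀/P)/ln(1+r)⌉ = ⌈14.852⌉ = 15 payments; the last is £447.81.
Total paid = 14·£525.00 + £447.81 = £7,797.81.
Total interest = total paid − principal = £7,797.81 − £6,900.00 = £897.81.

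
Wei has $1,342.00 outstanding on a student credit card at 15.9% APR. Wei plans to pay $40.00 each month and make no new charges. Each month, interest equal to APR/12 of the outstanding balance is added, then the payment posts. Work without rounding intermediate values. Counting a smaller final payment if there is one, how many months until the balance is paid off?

45 months

Monthly rate r = 15.9%/12 = 1.325% = 0.01325.
Recurrence: B ← B·(1+r) − $40.00.
Month 1: interest $17.78; balance after payment $1,319.78.
Month 2: interest $17.49; balance after payment $1,297.27.
Closed form: n = −ln(1 − rB₀/P)/ln(1+r) = −ln(0.55546)/ln(1.01325) ≈ 44.667, so the balance reaches zero during payment 45.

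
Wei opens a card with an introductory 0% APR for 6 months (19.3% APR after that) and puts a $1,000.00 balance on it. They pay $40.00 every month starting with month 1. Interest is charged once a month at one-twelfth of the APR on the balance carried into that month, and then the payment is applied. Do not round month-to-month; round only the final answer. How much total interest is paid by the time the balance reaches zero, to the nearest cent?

$154.30

Promo months 1–6 at r₀ = 0%/12 = 0; months 7+ at r₁ = 19.3%/12 = 0.0160833.
After month 6 (no interest yet): B = $1,000.00 − 6·$40.00 = $760.00.
Then at r₁ with $40.00/mo: n₂ = −ln(1 − r₁·B/P)/ln(1+r₁) ≈ 22.86 → 23 more payments.
Total paid = 28·$40.00 + $34.30 = $1,154.30; interest = $1,154.30 − $1,000.00 = $154.30.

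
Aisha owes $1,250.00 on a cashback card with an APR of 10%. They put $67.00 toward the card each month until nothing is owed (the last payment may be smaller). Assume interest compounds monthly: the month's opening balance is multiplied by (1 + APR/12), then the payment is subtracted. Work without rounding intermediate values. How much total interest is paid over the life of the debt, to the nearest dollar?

Monthly rate r = 10%/12 = 0.833333% = 0.00833333.
Payoff takes n = ⌈−ln(1 − rB₀/P)/ln(1+r)⌉ = ⌈20.362⌉ = 21 payments; the last is $24.30.
Total paid = 20·$67.00 + $24.30 = $1,364.30.
Total interest = total paid − principal = $1,364.30 − $1,250.00 = $114.30.

$114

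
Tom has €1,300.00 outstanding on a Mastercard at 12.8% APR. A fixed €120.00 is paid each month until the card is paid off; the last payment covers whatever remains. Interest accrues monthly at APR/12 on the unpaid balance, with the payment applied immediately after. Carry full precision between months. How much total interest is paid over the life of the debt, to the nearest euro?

Monthly rate r = 12.8%/12 = 1.06667% = 0.0106667.
Payoff takes n = ⌈−ln(1 − rB₀/P)/ln(1+r)⌉ = ⌈11.573⌉ = 12 payments; the last is €68.96.
Total paid = 11·€120.00 + €68.96 = €1,388.96.
Total interest = total paid − principal = €1,388.96 − €1,300.00 = €88.96.

€89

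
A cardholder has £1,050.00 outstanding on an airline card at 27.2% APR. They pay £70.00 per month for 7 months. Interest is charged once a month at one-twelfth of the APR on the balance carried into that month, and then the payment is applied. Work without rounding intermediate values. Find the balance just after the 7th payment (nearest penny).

Monthly rate r = 27.2%/12 = 2.26667% = 0.0226667.
Each month: B ← B·(1+r) − £70.00.
Month 1: interest £23.80; balance after payment £1,003.80.
Month 2: interest £22.75; balance after payment £956.55.
Month 3: interest £21.68; balance after payment £908.23.
Month 4: interest £20.59; balance after payment £858.82.
Month 5: interest £19.47; balance after payment £808.29.
Month 6: interest £18.32; balance after payment £756.61.
Month 7: interest £17.15; balance after payment £703.76.

£703.76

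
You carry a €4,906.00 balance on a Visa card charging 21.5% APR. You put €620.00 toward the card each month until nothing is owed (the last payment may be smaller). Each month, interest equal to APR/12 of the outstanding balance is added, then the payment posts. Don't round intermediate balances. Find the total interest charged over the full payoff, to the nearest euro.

€433

Monthly rate r = 21.5%/12 = 1.79167% = 0.0179167.
Payoff takes n = ⌈−ln(1 − rB₀/P)/ln(1+r)⌉ = ⌈8.609⌉ = 9 payments; the last is €379.15.
Total paid = 8·€620.00 + €379.15 = €5,339.15.
Total interest = total paid − principal = €5,339.15 − €4,906.00 = €433.15.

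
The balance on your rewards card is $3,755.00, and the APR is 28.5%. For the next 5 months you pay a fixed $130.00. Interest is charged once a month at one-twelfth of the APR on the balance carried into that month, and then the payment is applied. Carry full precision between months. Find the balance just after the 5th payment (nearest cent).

$3,540.98

Monthly rate r = 28.5%/12 = 2.375% = 0.02375.
Each month: B ← B·(1+r) − $130.00.
Month 1: interest $89.18; balance after payment $3,714.18.
Month 2: interest $88.21; balance after payment $3,672.39.
Month 3: interest $87.22; balance after payment $3,629.61.
Month 4: interest $86.20; balance after payment $3,585.82.
Month 5: interest $85.16; balance after payment $3,540.98.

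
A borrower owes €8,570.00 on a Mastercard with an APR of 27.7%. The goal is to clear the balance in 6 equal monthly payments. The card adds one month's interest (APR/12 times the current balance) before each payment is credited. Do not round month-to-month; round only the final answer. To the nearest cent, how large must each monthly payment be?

Monthly rate r = 27.7%/12 = 2.30833% = 0.0230833.
Level-payment amortization: P = B₀·r / (1 − (1+r)^(−n)) = 8570.00·0.0230833 / (1 − 1.02308^(−6)).
Denominator 1 − (1+r)^(−6) = 0.12796495.
P = 197.824 / 0.12796495 ≈ 1545.92.

€1,545.92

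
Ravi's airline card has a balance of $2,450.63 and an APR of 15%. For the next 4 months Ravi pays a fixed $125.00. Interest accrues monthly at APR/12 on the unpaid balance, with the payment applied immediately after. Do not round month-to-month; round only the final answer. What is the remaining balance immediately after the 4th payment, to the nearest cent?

Monthly rate r = 15%/12 = 1.25% = 0.0125.
Each month: B ← B·(1+r) − $125.00.
Month 1: interest $30.63; balance after payment $2,356.26.
Month 2: interest $29.45; balance after payment $2,260.72.
Month 3: interest $28.26; balance after payment $2,163.98.
Month 4: interest $27.05; balance after payment $2,066.02.

$2,066.02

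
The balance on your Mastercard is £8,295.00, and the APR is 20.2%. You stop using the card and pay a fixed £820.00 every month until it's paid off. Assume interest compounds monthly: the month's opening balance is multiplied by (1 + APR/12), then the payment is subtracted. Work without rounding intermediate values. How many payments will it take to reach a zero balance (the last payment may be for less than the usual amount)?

12 months

Monthly rate r = 20.2%/12 = 1.68333% = 0.0168333.
Recurrence: B ← B·(1+r) − £820.00.
Month 1: interest £139.63; balance after payment £7,614.63.
Month 2: interest £128.18; balance after payment £6,922.81.
Closed form: n = −ln(1 − rB₀/P)/ln(1+r) = −ln(0.82972)/ln(1.01683) ≈ 11.182, so the balance reaches zero during payment 12.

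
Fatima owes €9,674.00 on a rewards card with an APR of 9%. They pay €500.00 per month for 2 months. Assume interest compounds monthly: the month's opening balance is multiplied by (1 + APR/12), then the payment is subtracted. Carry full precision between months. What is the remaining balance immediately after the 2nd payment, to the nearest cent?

€8,815.90

Monthly rate r = 9%/12 = 0.75% = 0.0075.
Each month: B ← B·(1+r) − €500.00.
Month 1: interest €72.55; balance after payment €9,246.56.
Month 2: interest €69.35; balance after payment €8,815.90.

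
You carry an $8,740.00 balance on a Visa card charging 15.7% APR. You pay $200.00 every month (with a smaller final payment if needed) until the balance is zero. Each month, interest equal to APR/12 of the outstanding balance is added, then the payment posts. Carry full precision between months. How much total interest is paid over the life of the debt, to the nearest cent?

Monthly rate r = 15.7%/12 = 1.30833% = 0.0130833.
Payoff takes n = ⌈−ln(1 − rB₀/P)/ln(1+r)⌉ = ⌈65.241⌉ = 66 payments; the last is $48.35.
Total paid = 65·$200.00 + $48.35 = $13,048.35.
Total interest = total paid − principal = $13,048.35 − $8,740.00 = $4,308.35.

$4,308.35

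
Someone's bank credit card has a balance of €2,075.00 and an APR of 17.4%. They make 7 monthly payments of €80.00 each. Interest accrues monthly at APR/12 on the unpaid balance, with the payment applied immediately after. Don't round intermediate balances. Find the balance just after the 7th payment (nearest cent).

€1,710.04

Monthly rate r = 17.4%/12 = 1.45% = 0.0145.
Each month: B ← B·(1+r) − €80.00.
Month 1: interest €30.09; balance after payment €2,025.09.
Month 2: interest €29.36; balance after payment €1,974.45.
Month 3: interest €28.63; balance after payment €1,923.08.
Month 4: interest €27.88; balance after payment €1,870.97.
Month 5: interest €27.13; balance after payment €1,818.09.
Month 6: interest €26.36; balance after payment €1,764.46.
Month 7: interest €25.58; balance after payment €1,710.04.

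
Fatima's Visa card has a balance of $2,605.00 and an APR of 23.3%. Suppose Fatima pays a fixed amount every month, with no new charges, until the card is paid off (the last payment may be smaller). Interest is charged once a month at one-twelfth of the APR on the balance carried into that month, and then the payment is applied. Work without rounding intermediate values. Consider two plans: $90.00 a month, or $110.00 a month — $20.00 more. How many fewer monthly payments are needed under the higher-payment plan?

10 fewer payments

Monthly rate r = 23.3%/12 = 1.94167% = 0.0194167.
At $90.00/mo: n = ⌈−ln(1 − rB₀/P)/ln(1+r)⌉ = 43 payments (last $83.66); total interest = total paid − $2,605.00 = $1,258.66.
At $110.00/mo: 33 payments (last $2.76); total interest $917.76.
Payments saved = 43 − 33 = 10.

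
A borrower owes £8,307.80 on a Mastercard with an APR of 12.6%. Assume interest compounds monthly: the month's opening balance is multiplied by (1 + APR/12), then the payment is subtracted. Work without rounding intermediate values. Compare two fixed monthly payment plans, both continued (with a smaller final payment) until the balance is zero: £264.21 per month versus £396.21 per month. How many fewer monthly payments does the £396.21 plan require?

Monthly rate r = 12.6%/12 = 1.05% = 0.0105.
At £264.21/mo: n = ⌈−ln(1 − rB₀/P)/ln(1+r)⌉ = 39 payments (last £96.40); total interest = total paid − £8,307.80 = £1,828.58.
At £396.21/mo: 24 payments (last £320.20); total interest £1,125.23.
Payments saved = 39 − 24 = 15.

15 fewer payments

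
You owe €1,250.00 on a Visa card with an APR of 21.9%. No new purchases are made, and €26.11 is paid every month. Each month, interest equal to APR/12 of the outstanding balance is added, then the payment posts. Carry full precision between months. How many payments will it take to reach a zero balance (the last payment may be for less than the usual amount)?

115 payments

Monthly rate r = 21.9%/12 = 1.825% = 0.01825.
Recurrence: B ← B·(1+r) − €26.11.
Month 1: interest €22.81; balance after payment €1,246.70.
Month 2: interest €22.75; balance after payment €1,243.34.
Closed form: n = −ln(1 − rB₀/P)/ln(1+r) = −ln(0.12629)/ln(1.01825) ≈ 114.410, so the balance reaches zero during payment 115.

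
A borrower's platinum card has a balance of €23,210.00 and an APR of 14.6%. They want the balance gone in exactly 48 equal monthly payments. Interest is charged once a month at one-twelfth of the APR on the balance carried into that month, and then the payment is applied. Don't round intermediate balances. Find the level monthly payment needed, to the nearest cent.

€641.26

Monthly rate r = 14.6%/12 = 1.21667% = 0.0121667.
Level-payment amortization: P = B₀·r / (1 − (1+r)^(−n)) = 23210.00·0.0121667 / (1 − 1.01217^(−48)).
Denominator 1 − (1+r)^(−48) = 0.44036802.
P = 282.388 / 0.44036802 ≈ 641.26.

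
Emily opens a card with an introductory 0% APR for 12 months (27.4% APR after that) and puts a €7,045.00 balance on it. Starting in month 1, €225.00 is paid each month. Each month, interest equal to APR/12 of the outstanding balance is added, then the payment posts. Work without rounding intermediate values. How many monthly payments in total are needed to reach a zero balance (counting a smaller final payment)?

Promo months 1–12 at r₀ = 0%/12 = 0; months 13+ at r₁ = 27.4%/12 = 0.0228333.
After month 12 (no interest yet): B = €7,045.00 − 12·€225.00 = €4,345.00.
Then at r₁ with €225.00/mo: n₂ = −ln(1 − r₁·B/P)/ln(1+r₁) ≈ 25.76 → 26 more payments.

38 months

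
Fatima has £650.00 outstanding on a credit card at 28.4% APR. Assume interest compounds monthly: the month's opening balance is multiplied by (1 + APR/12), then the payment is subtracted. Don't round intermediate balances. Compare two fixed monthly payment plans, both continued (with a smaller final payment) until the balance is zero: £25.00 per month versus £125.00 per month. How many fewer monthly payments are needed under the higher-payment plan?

Monthly rate r = 28.4%/12 = 2.36667% = 0.0236667.
At £25.00/mo: n = ⌈−ln(1 − rB₀/P)/ln(1+r)⌉ = 41 payments (last £21.14); total interest = total paid − £650.00 = £371.14.
At £125.00/mo: 6 payments (last £77.14); total interest £52.14.
Payments saved = 41 − 6 = 35.

35 fewer payments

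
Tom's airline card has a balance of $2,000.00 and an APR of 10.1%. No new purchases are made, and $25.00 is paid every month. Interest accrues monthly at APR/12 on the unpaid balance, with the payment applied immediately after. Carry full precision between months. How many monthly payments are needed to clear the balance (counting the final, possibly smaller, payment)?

134 payments

Monthly rate r = 10.1%/12 = 0.841667% = 0.00841667.
Recurrence: B ← B·(1+r) − $25.00.
Month 1: interest $16.83; balance after payment $1,991.83.
Month 2: interest $16.76; balance after payment $1,983.60.
Closed form: n = −ln(1 − rB₀/P)/ln(1+r) = −ln(0.32667)/ln(1.00842) ≈ 133.487, so the balance reaches zero during payment 134.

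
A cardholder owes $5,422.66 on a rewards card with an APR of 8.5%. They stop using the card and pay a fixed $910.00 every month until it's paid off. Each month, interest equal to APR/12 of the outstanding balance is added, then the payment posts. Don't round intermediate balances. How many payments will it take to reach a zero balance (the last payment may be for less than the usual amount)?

7 months

Monthly rate r = 8.5%/12 = 0.708333% = 0.00708333.
Recurrence: B ← B·(1+r) − $910.00.
Month 1: interest $38.41; balance after payment $4,551.07.
Month 2: interest $32.24; balance after payment $3,673.31.
Closed form: n = −ln(1 − rB₀/P)/ln(1+r) = −ln(0.95779)/ln(1.00708) ≈ 6.110, so the balance reaches zero during payment 7.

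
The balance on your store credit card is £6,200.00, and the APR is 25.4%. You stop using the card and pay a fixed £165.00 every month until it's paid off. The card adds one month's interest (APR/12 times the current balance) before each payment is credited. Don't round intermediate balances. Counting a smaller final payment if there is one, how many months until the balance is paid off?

76 payments

Monthly rate r = 25.4%/12 = 2.11667% = 0.0211667.
Recurrence: B ← B·(1+r) − £165.00.
Month 1: interest £131.23; balance after payment £6,166.23.
Month 2: interest £130.52; balance after payment £6,131.75.
Closed form: n = −ln(1 − rB₀/P)/ln(1+r) = −ln(0.20465)/ln(1.02117) ≈ 75.742, so the balance reaches zero during payment 76.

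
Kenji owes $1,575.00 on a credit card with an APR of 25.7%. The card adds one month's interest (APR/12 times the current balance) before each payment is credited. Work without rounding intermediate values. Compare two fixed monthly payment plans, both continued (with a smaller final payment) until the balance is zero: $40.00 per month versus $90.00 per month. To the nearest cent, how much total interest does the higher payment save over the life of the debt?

$1,503.56

Monthly rate r = 25.7%/12 = 2.14167% = 0.0214167.
At $40.00/mo: n = ⌈−ln(1 − rB₀/P)/ln(1+r)⌉ = 88 payments (last $18.46); total interest = total paid − $1,575.00 = $1,923.46.
At $90.00/mo: 23 payments (last $14.90); total interest $419.90.
Interest saved = $1,923.46 − $419.90 = $1,503.56.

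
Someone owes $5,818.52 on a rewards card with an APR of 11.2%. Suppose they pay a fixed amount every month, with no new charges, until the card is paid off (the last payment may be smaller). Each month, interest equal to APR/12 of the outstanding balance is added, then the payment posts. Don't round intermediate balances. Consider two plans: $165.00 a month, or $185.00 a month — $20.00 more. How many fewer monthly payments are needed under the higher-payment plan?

Monthly rate r = 11.2%/12 = 0.933333% = 0.00933333.
At $165.00/mo: n = ⌈−ln(1 − rB₀/P)/ln(1+r)⌉ = 43 payments (last $159.79); total interest = total paid − $5,818.52 = $1,271.27.
At $185.00/mo: 38 payments (last $75.22); total interest $1,101.70.
Payments saved = 43 − 38 = 5.

5 fewer payments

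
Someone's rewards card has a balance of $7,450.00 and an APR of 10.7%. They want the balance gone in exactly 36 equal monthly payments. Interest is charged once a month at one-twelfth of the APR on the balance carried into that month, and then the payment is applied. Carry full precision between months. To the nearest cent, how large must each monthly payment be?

Monthly rate r = 10.7%/12 = 0.891667% = 0.00891667.
Level-payment amortization: P = B₀·r / (1 − (1+r)^(−n)) = 7450.00·0.00891667 / (1 − 1.00892^(−36)).
Denominator 1 − (1+r)^(−36) = 0.273543974.
P = 66.4292 / 0.273543974 ≈ 242.85.

$242.85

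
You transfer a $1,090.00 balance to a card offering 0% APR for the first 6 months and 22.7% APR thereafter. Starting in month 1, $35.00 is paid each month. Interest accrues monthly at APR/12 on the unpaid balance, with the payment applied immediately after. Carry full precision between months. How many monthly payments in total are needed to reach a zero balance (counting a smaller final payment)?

Promo months 1–6 at r₀ = 0%/12 = 0; months 7+ at r₁ = 22.7%/12 = 0.0189167.
After month 6 (no interest yet): B = $1,090.00 − 6·$35.00 = $880.00.
Then at r₁ with $35.00/mo: n₂ = −ln(1 − r₁·B/P)/ln(1+r₁) ≈ 34.45 → 35 more payments.

41 payments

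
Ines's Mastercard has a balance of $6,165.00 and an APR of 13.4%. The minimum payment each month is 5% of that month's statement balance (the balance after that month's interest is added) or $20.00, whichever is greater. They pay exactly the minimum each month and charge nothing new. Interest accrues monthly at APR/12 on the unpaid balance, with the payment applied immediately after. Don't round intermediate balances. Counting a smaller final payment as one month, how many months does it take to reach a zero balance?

Monthly rate r = 13.4%/12 = 1.11667% = 0.0111667.
While 5% of the post-interest balance exceeds $20.00, each month B ← (B·(1+r))·(1 − 0.05), i.e. B shrinks by the factor (1+r)·0.95 = 0.96061.
This holds for months 1–69. Entering month 70 the balance is $385.15; 5% of the post-interest balance is now below $20.00, so the flat $20.00 minimum applies from here.
From month 70 a fixed $20.00 at rate r clears $385.15 in 22 more payments. Total: 69 + 22 = 91 months.

91 months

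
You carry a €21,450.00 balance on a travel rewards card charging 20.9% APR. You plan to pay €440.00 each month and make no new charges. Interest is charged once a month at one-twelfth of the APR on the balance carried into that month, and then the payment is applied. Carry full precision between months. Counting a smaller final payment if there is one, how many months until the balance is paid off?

110 payments

Monthly rate r = 20.9%/12 = 1.74167% = 0.0174167.
Recurrence: B ← B·(1+r) − €440.00.
Month 1: interest €373.59; balance after payment €21,383.59.
Month 2: interest €372.43; balance after payment €21,316.02.
Closed form: n = −ln(1 − rB₀/P)/ln(1+r) = −ln(0.15094)/ln(1.01742) ≈ 109.511, so the balance reaches zero during payment 110.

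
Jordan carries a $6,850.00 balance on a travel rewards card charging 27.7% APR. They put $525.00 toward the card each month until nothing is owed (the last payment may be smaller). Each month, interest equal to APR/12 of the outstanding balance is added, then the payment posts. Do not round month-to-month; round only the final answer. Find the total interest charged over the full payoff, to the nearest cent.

Monthly rate r = 27.7%/12 = 2.30833% = 0.0230833.
Payoff takes n = ⌈−ln(1 − rB₀/P)/ln(1+r)⌉ = ⌈15.703⌉ = 16 payments; the last is $370.52.
Total paid = 15·$525.00 + $370.52 = $8,245.52.
Total interest = total paid − principal = $8,245.52 − $6,850.00 = $1,395.52.

$1,395.52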